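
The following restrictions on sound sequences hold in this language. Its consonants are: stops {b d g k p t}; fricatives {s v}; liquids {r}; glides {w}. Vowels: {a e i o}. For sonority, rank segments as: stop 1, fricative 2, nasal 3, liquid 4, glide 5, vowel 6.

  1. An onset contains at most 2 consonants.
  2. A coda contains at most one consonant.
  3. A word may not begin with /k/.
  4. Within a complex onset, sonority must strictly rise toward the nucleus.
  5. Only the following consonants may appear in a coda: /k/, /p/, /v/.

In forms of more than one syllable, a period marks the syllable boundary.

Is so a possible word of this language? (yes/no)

yes

so — σ1 onset /s/, coda /∅/ ok → phonotactically legal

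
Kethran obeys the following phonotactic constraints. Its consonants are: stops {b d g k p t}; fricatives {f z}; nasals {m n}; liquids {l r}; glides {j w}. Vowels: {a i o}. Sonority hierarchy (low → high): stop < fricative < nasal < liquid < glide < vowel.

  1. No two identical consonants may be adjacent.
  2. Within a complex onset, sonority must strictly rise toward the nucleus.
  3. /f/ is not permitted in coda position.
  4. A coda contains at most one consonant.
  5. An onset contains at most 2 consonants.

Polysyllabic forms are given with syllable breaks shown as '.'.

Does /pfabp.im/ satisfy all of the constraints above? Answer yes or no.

/pfabp.im/ — violates constraint 4: syllable 1 coda /bp/ has 2 consonants (> 1) → phonotactically illegal

no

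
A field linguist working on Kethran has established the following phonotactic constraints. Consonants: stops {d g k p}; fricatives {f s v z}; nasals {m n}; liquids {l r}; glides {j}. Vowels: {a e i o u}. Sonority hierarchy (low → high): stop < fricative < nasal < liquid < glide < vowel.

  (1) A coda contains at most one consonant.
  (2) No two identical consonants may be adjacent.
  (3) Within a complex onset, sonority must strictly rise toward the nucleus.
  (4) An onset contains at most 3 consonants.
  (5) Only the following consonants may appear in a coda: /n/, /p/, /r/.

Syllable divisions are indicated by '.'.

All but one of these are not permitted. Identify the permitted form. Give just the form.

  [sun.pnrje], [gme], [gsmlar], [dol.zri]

[gme]

[sun.pnrje] — violates constraint 4: syllable 2 onset /pnrj/ has 4 consonants (> 3) → not permitted
[gme] — σ1 onset /gm/ (1→3 rises), coda /∅/ ok → permitted
[gsmlar] — violates constraint 4: syllable 1 onset /gsml/ has 4 consonants (> 3) → not permitted
[dol.zri] — violates constraint 5: syllable 1 coda contains /l/, which is not a licensed coda consonant → not permitted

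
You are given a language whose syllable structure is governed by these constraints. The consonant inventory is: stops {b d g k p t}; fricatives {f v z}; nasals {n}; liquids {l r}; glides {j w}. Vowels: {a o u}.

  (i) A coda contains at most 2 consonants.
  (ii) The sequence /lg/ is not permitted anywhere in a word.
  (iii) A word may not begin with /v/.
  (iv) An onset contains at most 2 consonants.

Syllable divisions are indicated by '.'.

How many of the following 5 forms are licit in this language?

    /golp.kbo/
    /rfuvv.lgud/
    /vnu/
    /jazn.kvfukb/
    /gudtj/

1

/golp.kbo/ — σ1 onset /g/, coda /lp/ (2C) ok; σ2 onset /kb/ (2C), coda /∅/ ok → licit
/rfuvv.lgud/ — violates constraint (ii): contains banned sequence /lg/ → illicit
/vnu/ — violates constraint (iii): word begins with /v/ → illicit
/jazn.kvfukb/ — violates constraint (iv): syllable 2 onset /kvf/ has 3 consonants (> 2) → illicit
/gudtj/ — violates constraint (i): syllable 1 coda /dtj/ has 3 consonants (> 2) → illicit
Licit: /golp.kbo/ → 1.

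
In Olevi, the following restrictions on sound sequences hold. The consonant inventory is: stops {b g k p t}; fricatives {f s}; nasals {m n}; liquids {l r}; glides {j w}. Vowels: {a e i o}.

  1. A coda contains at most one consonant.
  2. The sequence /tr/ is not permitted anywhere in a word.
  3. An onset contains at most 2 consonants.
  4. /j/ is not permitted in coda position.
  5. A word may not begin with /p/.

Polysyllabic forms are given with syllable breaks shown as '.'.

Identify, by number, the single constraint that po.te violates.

5

po.te: word begins with /p/.
This is a violation of constraint 5: "A word may not begin with /p/."
The remaining constraints (1, 2, 3, 4) are satisfied.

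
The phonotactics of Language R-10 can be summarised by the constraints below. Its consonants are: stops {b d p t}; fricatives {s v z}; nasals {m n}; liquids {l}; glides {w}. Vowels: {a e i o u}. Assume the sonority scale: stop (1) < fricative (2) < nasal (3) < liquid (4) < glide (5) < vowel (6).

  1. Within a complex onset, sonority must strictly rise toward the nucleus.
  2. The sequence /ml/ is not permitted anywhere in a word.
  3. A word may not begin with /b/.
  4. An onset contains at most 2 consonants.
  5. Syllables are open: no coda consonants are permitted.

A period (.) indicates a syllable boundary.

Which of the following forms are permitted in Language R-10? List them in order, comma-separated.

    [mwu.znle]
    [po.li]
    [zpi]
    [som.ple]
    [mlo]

[po.li]

[mwu.znle] — violates constraint 4: syllable 2 onset /znl/ has 3 consonants (> 2) → not permitted
[po.li] — σ1 onset /p/, coda /∅/ ok; σ2 onset /l/, coda /∅/ ok → permitted
[zpi] — violates constraint 1: syllable 1 onset /zp/: /z/ (fricative, 2) → /p/ (stop, 1) does not rise → not permitted
[som.ple] — violates constraint 5: syllable 1 coda /m/ has 1 consonant (> 0) → not permitted
[mlo] — violates constraint 2: contains banned sequence /ml/ → not permitted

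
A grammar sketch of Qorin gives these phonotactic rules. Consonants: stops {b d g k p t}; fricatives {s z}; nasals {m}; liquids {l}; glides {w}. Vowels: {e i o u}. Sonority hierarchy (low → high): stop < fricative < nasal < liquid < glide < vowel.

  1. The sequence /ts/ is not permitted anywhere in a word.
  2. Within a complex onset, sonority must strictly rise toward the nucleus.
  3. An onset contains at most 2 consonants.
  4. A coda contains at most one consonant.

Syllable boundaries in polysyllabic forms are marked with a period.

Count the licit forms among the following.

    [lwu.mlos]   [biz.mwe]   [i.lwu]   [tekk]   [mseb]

[lwu.mlos] — σ1 onset /lw/ (4→5 rises), coda /∅/ ok; σ2 onset /ml/ (3→4 rises), coda /s/ ok → licit
[biz.mwe] — σ1 onset /b/, coda /z/ ok; σ2 onset /mw/ (3→5 rises), coda /∅/ ok → licit
[i.lwu] — σ1 onset /∅/, coda /∅/ ok; σ2 onset /lw/ (4→5 rises), coda /∅/ ok → licit
[tekk] — violates constraint 4: syllable 1 coda /kk/ has 2 consonants (> 1) → illicit
[mseb] — violates constraint 2: syllable 1 onset /ms/: /m/ (nasal, 3) → /s/ (fricative, 2) does not rise → illicit
Licit: [lwu.mlos], [biz.mwe], [i.lwu] → 3.

3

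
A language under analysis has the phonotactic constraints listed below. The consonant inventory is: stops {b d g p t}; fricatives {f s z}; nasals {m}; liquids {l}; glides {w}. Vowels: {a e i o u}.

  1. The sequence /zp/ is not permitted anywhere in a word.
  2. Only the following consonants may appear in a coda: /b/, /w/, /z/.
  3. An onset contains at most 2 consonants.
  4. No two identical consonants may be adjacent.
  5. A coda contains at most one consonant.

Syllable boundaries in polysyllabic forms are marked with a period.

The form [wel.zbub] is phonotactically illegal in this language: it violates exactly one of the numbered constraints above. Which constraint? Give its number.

2

[wel.zbub]: syllable 1 coda contains /l/, which is not a licensed coda consonant.
This is a violation of constraint 2: "Only the following consonants may appear in a coda: /b/, /w/, /z/."
The remaining constraints (1, 3, 4, 5) are satisfied.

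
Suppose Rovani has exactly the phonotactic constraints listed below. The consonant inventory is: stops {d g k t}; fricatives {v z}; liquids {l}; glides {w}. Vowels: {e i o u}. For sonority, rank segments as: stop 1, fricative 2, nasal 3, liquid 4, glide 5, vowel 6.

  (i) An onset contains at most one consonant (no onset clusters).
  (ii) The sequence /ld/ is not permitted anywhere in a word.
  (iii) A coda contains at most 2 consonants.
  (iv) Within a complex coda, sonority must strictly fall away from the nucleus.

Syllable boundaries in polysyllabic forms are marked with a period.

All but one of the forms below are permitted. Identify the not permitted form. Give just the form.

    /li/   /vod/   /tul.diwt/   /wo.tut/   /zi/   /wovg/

/li/ — σ1 onset /l/, coda /∅/ ok → permitted
/vod/ — σ1 onset /v/, coda /d/ ok → permitted
/tul.diwt/ — violates constraint (ii): contains banned sequence /ld/ → not permitted
/wo.tut/ — σ1 onset /w/, coda /∅/ ok; σ2 onset /t/, coda /t/ ok → permitted
/zi/ — σ1 onset /z/, coda /∅/ ok → permitted
/wovg/ — σ1 onset /w/, coda /vg/ (2→1 falls) ok → permitted

/tul.diwt/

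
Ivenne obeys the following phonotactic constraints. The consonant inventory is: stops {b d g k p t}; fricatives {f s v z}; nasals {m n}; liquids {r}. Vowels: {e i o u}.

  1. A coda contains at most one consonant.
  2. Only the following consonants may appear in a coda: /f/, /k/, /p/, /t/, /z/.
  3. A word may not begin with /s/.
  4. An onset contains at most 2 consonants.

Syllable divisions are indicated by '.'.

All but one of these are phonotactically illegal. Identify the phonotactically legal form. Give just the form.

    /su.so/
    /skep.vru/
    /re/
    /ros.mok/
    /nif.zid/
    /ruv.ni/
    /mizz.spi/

/su.so/ — violates constraint 3: word begins with /s/ → phonotactically illegal
/skep.vru/ — violates constraint 3: word begins with /s/ → phonotactically illegal
/re/ — σ1 onset /r/, coda /∅/ ok → phonotactically legal
/ros.mok/ — violates constraint 2: syllable 1 coda contains /s/, which is not a licensed coda consonant → phonotactically illegal
/nif.zid/ — violates constraint 2: syllable 2 coda contains /d/, which is not a licensed coda consonant → phonotactically illegal
/ruv.ni/ — violates constraint 2: syllable 1 coda contains /v/, which is not a licensed coda consonant → phonotactically illegal
/mizz.spi/ — violates constraint 1: syllable 1 coda /zz/ has 2 consonants (> 1) → phonotactically illegal

/re/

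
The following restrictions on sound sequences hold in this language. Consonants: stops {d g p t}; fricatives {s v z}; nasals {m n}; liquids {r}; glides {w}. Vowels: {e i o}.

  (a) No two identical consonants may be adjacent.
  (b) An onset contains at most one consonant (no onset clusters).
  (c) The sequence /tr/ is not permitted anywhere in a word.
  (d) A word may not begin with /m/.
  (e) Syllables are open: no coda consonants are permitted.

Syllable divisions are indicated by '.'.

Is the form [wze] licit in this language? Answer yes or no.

no

[wze] — violates constraint (b): syllable 1 onset /wz/ has 2 consonants (> 1) → illicit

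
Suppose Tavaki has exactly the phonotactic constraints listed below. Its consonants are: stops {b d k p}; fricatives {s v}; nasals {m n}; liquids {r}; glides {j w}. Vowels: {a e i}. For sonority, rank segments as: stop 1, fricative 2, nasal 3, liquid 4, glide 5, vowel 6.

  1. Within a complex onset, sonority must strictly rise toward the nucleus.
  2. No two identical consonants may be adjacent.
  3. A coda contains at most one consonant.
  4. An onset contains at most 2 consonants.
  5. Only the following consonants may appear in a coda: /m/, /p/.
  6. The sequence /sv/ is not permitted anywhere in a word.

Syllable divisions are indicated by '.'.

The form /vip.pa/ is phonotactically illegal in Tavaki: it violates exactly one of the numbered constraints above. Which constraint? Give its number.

/vip.pa/: adjacent identical consonants /pp/.
This is a violation of constraint 2: "No two identical consonants may be adjacent."
The remaining constraints (1, 3, 4, 5, 6) are satisfied.

2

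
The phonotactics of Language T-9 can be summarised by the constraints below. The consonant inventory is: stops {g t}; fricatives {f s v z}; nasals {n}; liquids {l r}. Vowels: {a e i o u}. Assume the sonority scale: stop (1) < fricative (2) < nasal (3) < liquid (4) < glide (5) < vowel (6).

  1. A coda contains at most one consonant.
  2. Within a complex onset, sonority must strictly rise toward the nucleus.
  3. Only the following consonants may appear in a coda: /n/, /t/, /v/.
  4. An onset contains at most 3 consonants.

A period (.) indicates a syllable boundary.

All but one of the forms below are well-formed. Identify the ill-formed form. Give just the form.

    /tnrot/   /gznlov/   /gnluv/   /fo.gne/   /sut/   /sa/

/gznlov/

/tnrot/ — σ1 onset /tnr/ (1→3→4 rises), coda /t/ ok → well-formed
/gznlov/ — violates constraint 4: syllable 1 onset /gznl/ has 4 consonants (> 3) → ill-formed
/gnluv/ — σ1 onset /gnl/ (1→3→4 rises), coda /v/ ok → well-formed
/fo.gne/ — σ1 onset /f/, coda /∅/ ok; σ2 onset /gn/ (1→3 rises), coda /∅/ ok → well-formed
/sut/ — σ1 onset /s/, coda /t/ ok → well-formed
/sa/ — σ1 onset /s/, coda /∅/ ok → well-formed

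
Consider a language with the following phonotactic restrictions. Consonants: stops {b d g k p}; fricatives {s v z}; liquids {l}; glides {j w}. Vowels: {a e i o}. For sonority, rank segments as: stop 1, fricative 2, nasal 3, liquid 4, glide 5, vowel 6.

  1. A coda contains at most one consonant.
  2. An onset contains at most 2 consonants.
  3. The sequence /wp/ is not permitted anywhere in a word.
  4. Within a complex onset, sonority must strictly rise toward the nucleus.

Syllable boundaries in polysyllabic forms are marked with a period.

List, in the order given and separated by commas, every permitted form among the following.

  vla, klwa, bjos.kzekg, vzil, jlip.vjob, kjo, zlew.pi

vla, kjo

vla — σ1 onset /vl/ (2→4 rises), coda /∅/ ok → permitted
klwa — violates constraint 2: syllable 1 onset /klw/ has 3 consonants (> 2) → not permitted
bjos.kzekg — violates constraint 1: syllable 2 coda /kg/ has 2 consonants (> 1) → not permitted
vzil — violates constraint 4: syllable 1 onset /vz/: /v/ (fricative, 2) → /z/ (fricative, 2) does not rise → not permitted
jlip.vjob — violates constraint 4: syllable 1 onset /jl/: /j/ (glide, 5) → /l/ (liquid, 4) does not rise → not permitted
kjo — σ1 onset /kj/ (1→5 rises), coda /∅/ ok → permitted
zlew.pi — violates constraint 3: contains banned sequence /wp/ → not permitted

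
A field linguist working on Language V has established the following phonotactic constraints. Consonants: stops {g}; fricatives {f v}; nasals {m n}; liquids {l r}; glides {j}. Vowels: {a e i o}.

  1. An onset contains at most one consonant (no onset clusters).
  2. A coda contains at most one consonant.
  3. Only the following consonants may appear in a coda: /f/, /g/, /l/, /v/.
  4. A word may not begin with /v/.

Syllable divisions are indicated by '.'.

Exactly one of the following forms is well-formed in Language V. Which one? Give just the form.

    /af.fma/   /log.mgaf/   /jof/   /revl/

/jof/

/af.fma/ — violates constraint 1: syllable 2 onset /fm/ has 2 consonants (> 1) → ill-formed
/log.mgaf/ — violates constraint 1: syllable 2 onset /mg/ has 2 consonants (> 1) → ill-formed
/jof/ — σ1 onset /j/, coda /f/ ok → well-formed
/revl/ — violates constraint 2: syllable 1 coda /vl/ has 2 consonants (> 1) → ill-formed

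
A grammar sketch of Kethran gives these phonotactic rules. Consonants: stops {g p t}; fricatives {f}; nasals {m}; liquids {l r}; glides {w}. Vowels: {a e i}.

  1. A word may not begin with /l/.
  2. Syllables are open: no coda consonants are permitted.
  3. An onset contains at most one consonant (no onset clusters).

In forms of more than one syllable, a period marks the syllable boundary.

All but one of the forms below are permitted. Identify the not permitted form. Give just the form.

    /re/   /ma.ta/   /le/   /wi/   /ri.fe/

/re/ — σ1 onset /r/, coda /∅/ ok → permitted
/ma.ta/ — σ1 onset /m/, coda /∅/ ok; σ2 onset /t/, coda /∅/ ok → permitted
/le/ — violates constraint 1: word begins with /l/ → not permitted
/wi/ — σ1 onset /w/, coda /∅/ ok → permitted
/ri.fe/ — σ1 onset /r/, coda /∅/ ok; σ2 onset /f/, coda /∅/ ok → permitted

/le/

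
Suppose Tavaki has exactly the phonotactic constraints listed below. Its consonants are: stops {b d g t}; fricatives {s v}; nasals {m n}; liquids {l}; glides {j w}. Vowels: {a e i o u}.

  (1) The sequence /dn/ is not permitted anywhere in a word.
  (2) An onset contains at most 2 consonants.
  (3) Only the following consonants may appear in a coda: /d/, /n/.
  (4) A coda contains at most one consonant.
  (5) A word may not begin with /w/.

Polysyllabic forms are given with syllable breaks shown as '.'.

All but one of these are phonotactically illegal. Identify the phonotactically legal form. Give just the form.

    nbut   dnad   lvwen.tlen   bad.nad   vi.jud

nbut — violates constraint 3: syllable 1 coda contains /t/, which is not a licensed coda consonant → phonotactically illegal
dnad — violates constraint 1: contains banned sequence /dn/ → phonotactically illegal
lvwen.tlen — violates constraint 2: syllable 1 onset /lvw/ has 3 consonants (> 2) → phonotactically illegal
bad.nad — violates constraint 1: contains banned sequence /dn/ → phonotactically illegal
vi.jud — σ1 onset /v/, coda /∅/ ok; σ2 onset /j/, coda /d/ ok → phonotactically legal

vi.jud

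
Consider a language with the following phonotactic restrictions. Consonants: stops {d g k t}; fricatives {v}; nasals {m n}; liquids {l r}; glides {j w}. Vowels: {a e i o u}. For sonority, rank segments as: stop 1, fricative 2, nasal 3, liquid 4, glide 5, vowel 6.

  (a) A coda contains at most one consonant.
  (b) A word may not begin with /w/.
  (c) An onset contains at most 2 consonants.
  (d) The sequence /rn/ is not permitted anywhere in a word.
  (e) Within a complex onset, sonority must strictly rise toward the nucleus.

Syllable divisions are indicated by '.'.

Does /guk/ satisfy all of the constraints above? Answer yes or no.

/guk/ — σ1 onset /g/, coda /k/ ok → well-formed

yes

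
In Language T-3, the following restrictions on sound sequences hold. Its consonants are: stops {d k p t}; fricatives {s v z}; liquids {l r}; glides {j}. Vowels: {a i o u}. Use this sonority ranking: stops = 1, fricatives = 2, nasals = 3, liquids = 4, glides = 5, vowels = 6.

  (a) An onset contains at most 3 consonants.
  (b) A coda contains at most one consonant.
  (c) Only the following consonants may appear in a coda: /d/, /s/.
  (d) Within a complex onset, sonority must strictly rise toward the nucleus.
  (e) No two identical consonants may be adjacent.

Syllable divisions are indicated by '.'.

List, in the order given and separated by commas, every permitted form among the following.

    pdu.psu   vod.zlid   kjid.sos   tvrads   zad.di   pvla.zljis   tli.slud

vod.zlid, kjid.sos, pvla.zljis, tli.slud

pdu.psu — violates constraint (d): syllable 1 onset /pd/: /p/ (stop, 1) → /d/ (stop, 1) does not rise → not permitted
vod.zlid — σ1 onset /v/, coda /d/ ok; σ2 onset /zl/ (2→4 rises), coda /d/ ok → permitted
kjid.sos — σ1 onset /kj/ (1→5 rises), coda /d/ ok; σ2 onset /s/, coda /s/ ok → permitted
tvrads — violates constraint (b): syllable 1 coda /ds/ has 2 consonants (> 1) → not permitted
zad.di — violates constraint (e): adjacent identical consonants /dd/ → not permitted
pvla.zljis — σ1 onset /pvl/ (1→2→4 rises), coda /∅/ ok; σ2 onset /zlj/ (2→4→5 rises), coda /s/ ok → permitted
tli.slud — σ1 onset /tl/ (1→4 rises), coda /∅/ ok; σ2 onset /sl/ (2→4 rises), coda /d/ ok → permitted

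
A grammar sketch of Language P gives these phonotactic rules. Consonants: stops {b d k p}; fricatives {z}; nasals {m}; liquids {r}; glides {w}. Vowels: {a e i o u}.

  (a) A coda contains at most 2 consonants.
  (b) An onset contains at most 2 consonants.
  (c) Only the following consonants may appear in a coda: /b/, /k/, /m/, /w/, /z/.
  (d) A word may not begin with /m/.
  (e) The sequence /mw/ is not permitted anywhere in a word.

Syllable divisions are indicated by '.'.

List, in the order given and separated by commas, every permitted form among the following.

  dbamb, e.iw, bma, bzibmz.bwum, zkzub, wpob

dbamb — σ1 onset /db/ (2C), coda /mb/ (2C) ok → permitted
e.iw — σ1 onset /∅/, coda /∅/ ok; σ2 onset /∅/, coda /w/ ok → permitted
bma — σ1 onset /bm/ (2C), coda /∅/ ok → permitted
bzibmz.bwum — violates constraint (a): syllable 1 coda /bmz/ has 3 consonants (> 2) → not permitted
zkzub — violates constraint (b): syllable 1 onset /zkz/ has 3 consonants (> 2) → not permitted
wpob — σ1 onset /wp/ (2C), coda /b/ ok → permitted

dbamb, e.iw, bma, wpob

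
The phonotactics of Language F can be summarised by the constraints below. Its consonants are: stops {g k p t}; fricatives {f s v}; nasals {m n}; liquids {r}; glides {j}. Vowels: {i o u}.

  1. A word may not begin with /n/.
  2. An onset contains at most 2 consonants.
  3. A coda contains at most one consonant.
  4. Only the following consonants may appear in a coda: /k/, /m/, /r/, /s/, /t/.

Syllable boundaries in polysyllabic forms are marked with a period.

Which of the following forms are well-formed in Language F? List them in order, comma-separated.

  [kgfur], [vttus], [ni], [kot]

[kgfur] — violates constraint 2: syllable 1 onset /kgf/ has 3 consonants (> 2) → ill-formed
[vttus] — violates constraint 2: syllable 1 onset /vtt/ has 3 consonants (> 2) → ill-formed
[ni] — violates constraint 1: word begins with /n/ → ill-formed
[kot] — σ1 onset /k/, coda /t/ ok → well-formed

[kot]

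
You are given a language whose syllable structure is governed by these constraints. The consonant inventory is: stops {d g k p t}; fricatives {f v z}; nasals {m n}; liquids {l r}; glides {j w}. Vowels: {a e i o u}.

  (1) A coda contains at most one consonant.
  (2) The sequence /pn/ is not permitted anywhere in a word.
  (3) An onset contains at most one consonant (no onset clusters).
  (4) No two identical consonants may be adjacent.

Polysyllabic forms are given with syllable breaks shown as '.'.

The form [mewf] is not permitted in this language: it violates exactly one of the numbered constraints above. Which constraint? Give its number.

[mewf]: syllable 1 coda /wf/ has 2 consonants (> 1).
This is a violation of constraint 1: "A coda contains at most one consonant."
The remaining constraints (2, 3, 4) are satisfied.

1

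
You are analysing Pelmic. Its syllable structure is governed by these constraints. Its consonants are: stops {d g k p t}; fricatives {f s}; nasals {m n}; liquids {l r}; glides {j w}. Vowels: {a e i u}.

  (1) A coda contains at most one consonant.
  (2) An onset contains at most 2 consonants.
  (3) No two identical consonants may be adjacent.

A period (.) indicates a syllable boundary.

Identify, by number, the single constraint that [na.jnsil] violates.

2

[na.jnsil]: syllable 2 onset /jns/ has 3 consonants (> 2).
This is a violation of constraint 2: "An onset contains at most 2 consonants."
The remaining constraints (1, 3) are satisfied.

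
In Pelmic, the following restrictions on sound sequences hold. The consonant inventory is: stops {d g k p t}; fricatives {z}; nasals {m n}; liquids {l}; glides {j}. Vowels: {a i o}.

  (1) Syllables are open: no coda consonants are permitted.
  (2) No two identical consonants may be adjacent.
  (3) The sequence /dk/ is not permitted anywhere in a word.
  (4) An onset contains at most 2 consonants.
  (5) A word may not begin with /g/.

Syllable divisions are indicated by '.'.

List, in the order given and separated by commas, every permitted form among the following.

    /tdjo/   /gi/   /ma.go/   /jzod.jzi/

/ma.go/

/tdjo/ — violates constraint 4: syllable 1 onset /tdj/ has 3 consonants (> 2) → not permitted
/gi/ — violates constraint 5: word begins with /g/ → not permitted
/ma.go/ — σ1 onset /m/, coda /∅/ ok; σ2 onset /g/, coda /∅/ ok → permitted
/jzod.jzi/ — violates constraint 1: syllable 1 coda /d/ has 1 consonant (> 0) → not permitted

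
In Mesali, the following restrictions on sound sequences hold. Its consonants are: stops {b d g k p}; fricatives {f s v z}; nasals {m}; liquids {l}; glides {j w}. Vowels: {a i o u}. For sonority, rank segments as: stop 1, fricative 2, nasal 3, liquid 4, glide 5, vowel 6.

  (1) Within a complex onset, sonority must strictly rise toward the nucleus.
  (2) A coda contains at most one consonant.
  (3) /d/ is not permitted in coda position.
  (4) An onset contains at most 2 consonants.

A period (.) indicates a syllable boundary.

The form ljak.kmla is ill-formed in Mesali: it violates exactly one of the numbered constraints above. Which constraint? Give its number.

ljak.kmla: syllable 2 onset /kml/ has 3 consonants (> 2).
This is a violation of constraint 4: "An onset contains at most 2 consonants."
The remaining constraints (1, 2, 3) are satisfied.

4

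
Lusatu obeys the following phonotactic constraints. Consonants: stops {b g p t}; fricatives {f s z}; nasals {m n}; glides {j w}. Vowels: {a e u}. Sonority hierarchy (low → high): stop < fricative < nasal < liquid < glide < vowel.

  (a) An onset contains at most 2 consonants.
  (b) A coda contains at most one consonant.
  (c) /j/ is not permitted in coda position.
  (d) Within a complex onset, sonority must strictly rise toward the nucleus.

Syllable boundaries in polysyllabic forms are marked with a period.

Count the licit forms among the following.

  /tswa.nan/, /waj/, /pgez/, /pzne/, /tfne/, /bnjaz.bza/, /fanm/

0

/tswa.nan/ — violates constraint (a): syllable 1 onset /tsw/ has 3 consonants (> 2) → illicit
/waj/ — violates constraint (c): syllable 1 coda contains /j/ → illicit
/pgez/ — violates constraint (d): syllable 1 onset /pg/: /p/ (stop, 1) → /g/ (stop, 1) does not rise → illicit
/pzne/ — violates constraint (a): syllable 1 onset /pzn/ has 3 consonants (> 2) → illicit
/tfne/ — violates constraint (a): syllable 1 onset /tfn/ has 3 consonants (> 2) → illicit
/bnjaz.bza/ — violates constraint (a): syllable 1 onset /bnj/ has 3 consonants (> 2) → illicit
/fanm/ — violates constraint (b): syllable 1 coda /nm/ has 2 consonants (> 1) → illicit
No form is licit → 0.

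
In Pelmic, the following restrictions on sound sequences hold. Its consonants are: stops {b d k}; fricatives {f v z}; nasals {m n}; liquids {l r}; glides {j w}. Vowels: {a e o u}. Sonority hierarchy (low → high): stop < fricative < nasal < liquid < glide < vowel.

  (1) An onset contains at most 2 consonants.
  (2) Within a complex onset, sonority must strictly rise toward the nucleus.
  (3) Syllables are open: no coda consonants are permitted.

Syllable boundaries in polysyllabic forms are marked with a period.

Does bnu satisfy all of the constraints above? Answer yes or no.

bnu — σ1 onset /bn/ (1→3 rises), coda /∅/ ok → phonotactically legal

yes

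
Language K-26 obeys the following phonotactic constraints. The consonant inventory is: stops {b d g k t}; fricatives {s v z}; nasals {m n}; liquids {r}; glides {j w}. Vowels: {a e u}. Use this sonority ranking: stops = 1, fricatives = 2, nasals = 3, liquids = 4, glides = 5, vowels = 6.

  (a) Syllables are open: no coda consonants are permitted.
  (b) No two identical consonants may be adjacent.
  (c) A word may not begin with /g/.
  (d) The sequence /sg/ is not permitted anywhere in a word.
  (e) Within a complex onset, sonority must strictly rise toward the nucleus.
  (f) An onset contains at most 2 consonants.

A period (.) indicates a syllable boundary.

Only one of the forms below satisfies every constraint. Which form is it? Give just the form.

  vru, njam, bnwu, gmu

vru

vru — σ1 onset /vr/ (2→4 rises), coda /∅/ ok → well-formed
njam — violates constraint (a): syllable 1 coda /m/ has 1 consonant (> 0) → ill-formed
bnwu — violates constraint (f): syllable 1 onset /bnw/ has 3 consonants (> 2) → ill-formed
gmu — violates constraint (c): word begins with /g/ → ill-formed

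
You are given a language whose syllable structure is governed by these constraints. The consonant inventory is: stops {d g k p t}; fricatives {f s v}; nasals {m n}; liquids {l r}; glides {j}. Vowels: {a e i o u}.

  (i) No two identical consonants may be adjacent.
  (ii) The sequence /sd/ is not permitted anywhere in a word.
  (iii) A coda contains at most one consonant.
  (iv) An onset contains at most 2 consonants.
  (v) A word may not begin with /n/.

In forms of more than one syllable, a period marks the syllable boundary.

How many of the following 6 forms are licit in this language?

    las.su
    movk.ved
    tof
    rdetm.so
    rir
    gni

las.su — violates constraint (i): adjacent identical consonants /ss/ → illicit
movk.ved — violates constraint (iii): syllable 1 coda /vk/ has 2 consonants (> 1) → illicit
tof — σ1 onset /t/, coda /f/ ok → licit
rdetm.so — violates constraint (iii): syllable 1 coda /tm/ has 2 consonants (> 1) → illicit
rir — σ1 onset /r/, coda /r/ ok → licit
gni — σ1 onset /gn/ (2C), coda /∅/ ok → licit
Licit: tof, rir, gni → 3.

3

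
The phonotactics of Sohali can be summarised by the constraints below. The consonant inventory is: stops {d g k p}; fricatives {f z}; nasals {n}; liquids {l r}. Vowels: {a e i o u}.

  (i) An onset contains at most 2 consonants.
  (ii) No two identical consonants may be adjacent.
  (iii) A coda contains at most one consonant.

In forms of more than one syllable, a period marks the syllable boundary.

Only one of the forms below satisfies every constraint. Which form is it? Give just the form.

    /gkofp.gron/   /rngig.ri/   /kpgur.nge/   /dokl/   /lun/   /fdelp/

/lun/

/gkofp.gron/ — violates constraint (iii): syllable 1 coda /fp/ has 2 consonants (> 1) → illicit
/rngig.ri/ — violates constraint (i): syllable 1 onset /rng/ has 3 consonants (> 2) → illicit
/kpgur.nge/ — violates constraint (i): syllable 1 onset /kpg/ has 3 consonants (> 2) → illicit
/dokl/ — violates constraint (iii): syllable 1 coda /kl/ has 2 consonants (> 1) → illicit
/lun/ — σ1 onset /l/, coda /n/ ok → licit
/fdelp/ — violates constraint (iii): syllable 1 coda /lp/ has 2 consonants (> 1) → illicit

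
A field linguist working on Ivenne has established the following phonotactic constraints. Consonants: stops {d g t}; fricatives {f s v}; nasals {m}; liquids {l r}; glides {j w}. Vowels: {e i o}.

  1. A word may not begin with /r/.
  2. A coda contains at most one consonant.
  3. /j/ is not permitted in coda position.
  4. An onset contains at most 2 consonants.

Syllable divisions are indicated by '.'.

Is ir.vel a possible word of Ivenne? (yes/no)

ir.vel — σ1 onset /∅/, coda /r/ ok; σ2 onset /v/, coda /l/ ok → permitted

yes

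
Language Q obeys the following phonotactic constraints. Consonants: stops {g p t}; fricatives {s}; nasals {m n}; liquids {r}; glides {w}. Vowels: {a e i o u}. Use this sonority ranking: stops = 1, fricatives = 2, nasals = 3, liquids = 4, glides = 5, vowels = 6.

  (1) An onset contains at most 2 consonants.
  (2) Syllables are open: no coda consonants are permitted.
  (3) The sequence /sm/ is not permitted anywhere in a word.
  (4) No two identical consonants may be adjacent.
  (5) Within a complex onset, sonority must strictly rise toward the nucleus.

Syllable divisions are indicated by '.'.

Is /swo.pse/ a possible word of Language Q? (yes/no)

yes

/swo.pse/ — σ1 onset /sw/ (2→5 rises), coda /∅/ ok; σ2 onset /ps/ (1→2 rises), coda /∅/ ok → permitted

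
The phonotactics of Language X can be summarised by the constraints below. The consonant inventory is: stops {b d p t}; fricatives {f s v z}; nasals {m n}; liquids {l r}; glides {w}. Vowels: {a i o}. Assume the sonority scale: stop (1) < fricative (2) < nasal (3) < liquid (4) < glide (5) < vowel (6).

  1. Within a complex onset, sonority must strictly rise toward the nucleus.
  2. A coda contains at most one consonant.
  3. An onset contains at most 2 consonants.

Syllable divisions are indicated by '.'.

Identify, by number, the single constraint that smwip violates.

3

smwip: syllable 1 onset /smw/ has 3 consonants (> 2).
This is a violation of constraint 3: "An onset contains at most 2 consonants."
The remaining constraints (1, 2) are satisfied.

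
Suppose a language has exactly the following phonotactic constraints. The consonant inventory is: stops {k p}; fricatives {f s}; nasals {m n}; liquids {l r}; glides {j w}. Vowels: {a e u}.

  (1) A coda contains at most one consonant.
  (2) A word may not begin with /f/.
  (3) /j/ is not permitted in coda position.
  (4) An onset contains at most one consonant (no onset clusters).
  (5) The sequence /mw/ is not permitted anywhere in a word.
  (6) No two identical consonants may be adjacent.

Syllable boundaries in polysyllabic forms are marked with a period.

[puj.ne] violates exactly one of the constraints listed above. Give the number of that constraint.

3

[puj.ne]: syllable 1 coda contains /j/.
This is a violation of constraint 3: "/j/ is not permitted in coda position."
The remaining constraints (1, 2, 4, 5, 6) are satisfied.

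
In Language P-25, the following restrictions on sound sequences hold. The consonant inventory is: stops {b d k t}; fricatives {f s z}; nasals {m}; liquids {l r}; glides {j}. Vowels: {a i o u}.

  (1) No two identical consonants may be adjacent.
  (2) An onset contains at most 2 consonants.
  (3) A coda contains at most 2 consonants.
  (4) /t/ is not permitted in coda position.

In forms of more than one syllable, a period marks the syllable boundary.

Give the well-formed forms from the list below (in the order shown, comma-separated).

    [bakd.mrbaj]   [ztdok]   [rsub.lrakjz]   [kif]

[kif]

[bakd.mrbaj] — violates constraint 2: syllable 2 onset /mrb/ has 3 consonants (> 2) → ill-formed
[ztdok] — violates constraint 2: syllable 1 onset /ztd/ has 3 consonants (> 2) → ill-formed
[rsub.lrakjz] — violates constraint 3: syllable 2 coda /kjz/ has 3 consonants (> 2) → ill-formed
[kif] — σ1 onset /k/, coda /f/ ok → well-formed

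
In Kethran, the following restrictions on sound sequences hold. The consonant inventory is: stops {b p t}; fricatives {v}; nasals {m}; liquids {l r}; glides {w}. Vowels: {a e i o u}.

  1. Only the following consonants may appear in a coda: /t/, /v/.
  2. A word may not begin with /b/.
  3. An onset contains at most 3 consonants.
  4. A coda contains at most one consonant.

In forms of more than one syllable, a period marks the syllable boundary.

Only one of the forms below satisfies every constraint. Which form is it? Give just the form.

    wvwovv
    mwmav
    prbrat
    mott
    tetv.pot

wvwovv — violates constraint 4: syllable 1 coda /vv/ has 2 consonants (> 1) → illicit
mwmav — σ1 onset /mwm/ (3C), coda /v/ ok → licit
prbrat — violates constraint 3: syllable 1 onset /prbr/ has 4 consonants (> 3) → illicit
mott — violates constraint 4: syllable 1 coda /tt/ has 2 consonants (> 1) → illicit
tetv.pot — violates constraint 4: syllable 1 coda /tv/ has 2 consonants (> 1) → illicit

mwmav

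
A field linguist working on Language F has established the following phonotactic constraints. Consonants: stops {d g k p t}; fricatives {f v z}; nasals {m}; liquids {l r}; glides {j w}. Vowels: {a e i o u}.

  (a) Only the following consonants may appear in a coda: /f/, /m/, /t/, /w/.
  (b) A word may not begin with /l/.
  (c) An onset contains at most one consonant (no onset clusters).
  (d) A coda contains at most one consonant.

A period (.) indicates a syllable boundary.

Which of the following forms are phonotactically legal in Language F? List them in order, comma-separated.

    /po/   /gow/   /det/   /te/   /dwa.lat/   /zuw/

/po/, /gow/, /det/, /te/, /zuw/

/po/ — σ1 onset /p/, coda /∅/ ok → phonotactically legal
/gow/ — σ1 onset /g/, coda /w/ ok → phonotactically legal
/det/ — σ1 onset /d/, coda /t/ ok → phonotactically legal
/te/ — σ1 onset /t/, coda /∅/ ok → phonotactically legal
/dwa.lat/ — violates constraint (c): syllable 1 onset /dw/ has 2 consonants (> 1) → phonotactically illegal
/zuw/ — σ1 onset /z/, coda /w/ ok → phonotactically legal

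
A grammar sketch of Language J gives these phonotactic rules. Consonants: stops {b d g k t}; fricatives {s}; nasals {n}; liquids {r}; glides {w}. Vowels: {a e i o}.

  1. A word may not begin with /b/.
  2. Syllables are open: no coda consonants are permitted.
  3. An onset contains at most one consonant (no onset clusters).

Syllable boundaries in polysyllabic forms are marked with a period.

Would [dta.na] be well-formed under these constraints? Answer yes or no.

no

[dta.na] — violates constraint 3: syllable 1 onset /dt/ has 2 consonants (> 1) → ill-formed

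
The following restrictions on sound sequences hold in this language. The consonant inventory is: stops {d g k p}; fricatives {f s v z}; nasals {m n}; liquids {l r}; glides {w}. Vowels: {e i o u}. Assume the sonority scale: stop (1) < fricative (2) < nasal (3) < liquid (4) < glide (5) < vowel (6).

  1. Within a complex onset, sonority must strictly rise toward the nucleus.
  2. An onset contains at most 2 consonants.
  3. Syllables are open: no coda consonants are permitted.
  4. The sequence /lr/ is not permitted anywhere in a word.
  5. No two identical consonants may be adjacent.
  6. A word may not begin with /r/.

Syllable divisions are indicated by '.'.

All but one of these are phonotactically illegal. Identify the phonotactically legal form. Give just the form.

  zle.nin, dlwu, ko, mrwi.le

zle.nin — violates constraint 3: syllable 2 coda /n/ has 1 consonant (> 0) → phonotactically illegal
dlwu — violates constraint 2: syllable 1 onset /dlw/ has 3 consonants (> 2) → phonotactically illegal
ko — σ1 onset /k/, coda /∅/ ok → phonotactically legal
mrwi.le — violates constraint 2: syllable 1 onset /mrw/ has 3 consonants (> 2) → phonotactically illegal

ko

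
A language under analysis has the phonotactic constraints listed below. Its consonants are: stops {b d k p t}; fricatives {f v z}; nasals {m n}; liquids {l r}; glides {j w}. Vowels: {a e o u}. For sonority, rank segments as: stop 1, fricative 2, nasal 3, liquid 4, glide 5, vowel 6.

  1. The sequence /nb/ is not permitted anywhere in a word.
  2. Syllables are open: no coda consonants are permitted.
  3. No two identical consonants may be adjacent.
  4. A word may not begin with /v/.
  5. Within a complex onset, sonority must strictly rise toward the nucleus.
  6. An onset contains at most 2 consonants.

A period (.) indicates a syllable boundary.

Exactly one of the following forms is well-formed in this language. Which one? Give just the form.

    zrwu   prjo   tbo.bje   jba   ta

zrwu — violates constraint 6: syllable 1 onset /zrw/ has 3 consonants (> 2) → ill-formed
prjo — violates constraint 6: syllable 1 onset /prj/ has 3 consonants (> 2) → ill-formed
tbo.bje — violates constraint 5: syllable 1 onset /tb/: /t/ (stop, 1) → /b/ (stop, 1) does not rise → ill-formed
jba — violates constraint 5: syllable 1 onset /jb/: /j/ (glide, 5) → /b/ (stop, 1) does not rise → ill-formed
ta — σ1 onset /t/, coda /∅/ ok → well-formed

ta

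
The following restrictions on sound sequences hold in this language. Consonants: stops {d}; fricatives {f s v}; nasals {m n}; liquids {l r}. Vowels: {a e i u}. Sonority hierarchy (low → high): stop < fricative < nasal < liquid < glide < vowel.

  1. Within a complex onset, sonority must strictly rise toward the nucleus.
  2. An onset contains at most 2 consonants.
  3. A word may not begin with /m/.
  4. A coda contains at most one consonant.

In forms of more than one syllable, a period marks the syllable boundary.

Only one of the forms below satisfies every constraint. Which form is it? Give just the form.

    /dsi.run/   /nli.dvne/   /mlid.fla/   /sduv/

/dsi.run/ — σ1 onset /ds/ (1→2 rises), coda /∅/ ok; σ2 onset /r/, coda /n/ ok → permitted
/nli.dvne/ — violates constraint 2: syllable 2 onset /dvn/ has 3 consonants (> 2) → not permitted
/mlid.fla/ — violates constraint 3: word begins with /m/ → not permitted
/sduv/ — violates constraint 1: syllable 1 onset /sd/: /s/ (fricative, 2) → /d/ (stop, 1) does not rise → not permitted

/dsi.run/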